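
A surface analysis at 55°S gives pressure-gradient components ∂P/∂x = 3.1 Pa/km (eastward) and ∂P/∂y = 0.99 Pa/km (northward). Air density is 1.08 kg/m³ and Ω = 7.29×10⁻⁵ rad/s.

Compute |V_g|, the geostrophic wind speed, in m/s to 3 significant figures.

Coriolis parameter at 55°S:
f = 2Ω sin φ = 2 × 7.29×10⁻⁵ × sin 55° = 1.19×10⁻⁴ s⁻¹
In the Southern Hemisphere f is negative: f = −1.19×10⁻⁴ s⁻¹.
Component geostrophic relations (x east, y north):
u_g = −(1/(fρ)) ∂P/∂y,  v_g = (1/(fρ)) ∂P/∂x
u_g = −(0.99×10⁻³)/(−1.19×10⁻⁴ × 1.08) = 7.68 m/s;  v_g = (3.1×10⁻³)/(−1.19×10⁻⁴ × 1.08) = −24.0 m/s
|V_g| = √(u_g² + v_g²) = 25.2 m/s

25.2 m/s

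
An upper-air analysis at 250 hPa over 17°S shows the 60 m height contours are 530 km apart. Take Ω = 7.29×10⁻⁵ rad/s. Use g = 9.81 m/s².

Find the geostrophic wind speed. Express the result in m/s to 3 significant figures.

26.1 m/s

Coriolis parameter at 17°S:
f = 2Ω sin φ = 2 × 7.29×10⁻⁵ × sin 17° = 4.26×10⁻⁵ s⁻¹
Height gradient: |∂Z/∂n| = 60 m / 530000 m = 1.13×10⁻⁴
On a pressure surface, geostrophic balance gives V_g = (g/f)|∂Z/∂n|:
V_g = 9.81 × 1.13×10⁻⁴ / 4.26×10⁻⁵ = 26.1 m/s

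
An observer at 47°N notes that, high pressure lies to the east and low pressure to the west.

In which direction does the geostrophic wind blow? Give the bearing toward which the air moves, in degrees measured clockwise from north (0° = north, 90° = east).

The pressure-gradient force points toward the west (bearing 270°).
Geostrophic balance: in the Northern Hemisphere the Coriolis force deflects motion to the right, so the geostrophic wind blows 90° to the right of the pressure-gradient force (low pressure on the left).
Rotating 270° by 90° clockwise gives 000° — the wind blows toward the north.

000°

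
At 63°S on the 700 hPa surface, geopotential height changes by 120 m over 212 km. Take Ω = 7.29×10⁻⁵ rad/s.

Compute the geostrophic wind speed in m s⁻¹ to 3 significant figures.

42.7 m s⁻¹

Coriolis parameter at 63°S:
f = 2Ω sin φ = 2 × 7.29×10⁻⁵ × sin 63° = 1.30×10⁻⁴ s⁻¹
Height gradient: |∂Z/∂n| = 120 m / 212000 m = 5.66×10⁻⁴
On a pressure surface, geostrophic balance gives V_g = (g/f)|∂Z/∂n|:
V_g = 9.81 × 5.66×10⁻⁴ / 1.30×10⁻⁴ = 42.7 m/s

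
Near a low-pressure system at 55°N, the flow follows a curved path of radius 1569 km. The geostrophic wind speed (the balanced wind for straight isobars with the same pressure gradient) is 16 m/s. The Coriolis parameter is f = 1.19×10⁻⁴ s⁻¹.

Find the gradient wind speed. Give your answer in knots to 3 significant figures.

28.8 knots

Around a low, centrifugal force acts outward with Coriolis, so pressure-gradient force balances both:
(1/ρ)|∂P/∂n| = fV + V²/R  →  V² + fR·V − fR·V_g = 0
With fR = 1.19×10⁻⁴ × 1569×10³ m = 187 m/s:
V = [−fR + √((fR)² + 4 fR V_g)]/2 = [−187 + √(187² + 4×187×16)]/2 = 14.8 m/s
Subgeostrophic (V < V_g = 16 m/s), as expected around a low.
Converting: 14.8 m/s × 1.944 = 28.8 knots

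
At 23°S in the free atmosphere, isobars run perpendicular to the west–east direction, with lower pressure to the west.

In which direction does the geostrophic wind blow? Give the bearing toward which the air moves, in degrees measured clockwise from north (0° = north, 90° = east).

180°

The pressure-gradient force points toward the west (bearing 270°).
Geostrophic balance: in the Southern Hemisphere the Coriolis force deflects motion to the left, so the geostrophic wind blows 90° to the left of the pressure-gradient force (low pressure on the right).
Rotating 270° by 90° counterclockwise gives 180° — the wind blows toward the south.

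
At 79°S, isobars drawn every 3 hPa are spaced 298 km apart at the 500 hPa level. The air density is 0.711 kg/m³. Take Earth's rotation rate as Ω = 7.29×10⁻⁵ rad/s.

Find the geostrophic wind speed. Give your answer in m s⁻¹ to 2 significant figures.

9.9 m s⁻¹

Coriolis parameter at 79°S:
f = 2Ω sin φ = 2 × 7.29×10⁻⁵ × sin 79° = 1.43×10⁻⁴ s⁻¹
Pressure gradient: |∂P/∂n| = 300 Pa / 298000 m = 1.01×10⁻³ Pa/m
Geostrophic balance (pressure-gradient force = Coriolis force):
V_g = (1/(fρ)) |∂P/∂n| = 1.01×10⁻³ / (1.43×10⁻⁴ × 0.711) = 9.89 m/s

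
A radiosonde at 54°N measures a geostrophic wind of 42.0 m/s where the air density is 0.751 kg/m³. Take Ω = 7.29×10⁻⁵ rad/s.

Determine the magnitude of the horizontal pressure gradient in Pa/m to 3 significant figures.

Coriolis parameter at 54°N:
f = 2Ω sin φ = 2 × 7.29×10⁻⁵ × sin 54° = 1.18×10⁻⁴ s⁻¹
Geostrophic balance rearranged: |∂P/∂n| = f ρ V_g
|∂P/∂n| = 1.18×10⁻⁴ × 0.751 × 42.0 = 3.72×10⁻³ Pa/m

3.72×10⁻³ Pa/m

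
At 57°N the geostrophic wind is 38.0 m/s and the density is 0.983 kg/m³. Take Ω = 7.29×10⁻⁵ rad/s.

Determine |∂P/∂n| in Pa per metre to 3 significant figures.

4.57×10⁻³ Pa/m

Coriolis parameter at 57°N:
f = 2Ω sin φ = 2 × 7.29×10⁻⁵ × sin 57° = 1.22×10⁻⁴ s⁻¹
Geostrophic balance rearranged: |∂P/∂n| = f ρ V_g
|∂P/∂n| = 1.22×10⁻⁴ × 0.983 × 38.0 = 4.57×10⁻³ Pa/m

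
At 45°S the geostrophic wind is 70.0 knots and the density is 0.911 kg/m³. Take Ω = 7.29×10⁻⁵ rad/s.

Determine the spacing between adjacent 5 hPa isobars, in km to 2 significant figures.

150 km

Coriolis parameter at 45°S:
f = 2Ω sin φ = 2 × 7.29×10⁻⁵ × sin 45° = 1.03×10⁻⁴ s⁻¹
Wind speed in SI: 70.0 knots = 36.0 m/s
Geostrophic balance rearranged: |∂P/∂n| = f ρ V_g
|∂P/∂n| = 1.03×10⁻⁴ × 0.911 × 36.0 = 3.38×10⁻³ Pa/m
Isobar spacing: Δn = ΔP/|∂P/∂n| = 500 Pa / 3.38×10⁻³ Pa/m = 147834 m ≈ 150 km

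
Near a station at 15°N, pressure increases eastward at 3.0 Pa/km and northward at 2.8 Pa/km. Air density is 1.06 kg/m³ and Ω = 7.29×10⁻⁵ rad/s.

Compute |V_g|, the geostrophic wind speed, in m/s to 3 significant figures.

Coriolis parameter at 15°N:
f = 2Ω sin φ = 2 × 7.29×10⁻⁵ × sin 15° = 3.77×10⁻⁵ s⁻¹
Component geostrophic relations (x east, y north):
u_g = −(1/(fρ)) ∂P/∂y,  v_g = (1/(fρ)) ∂P/∂x
u_g = −(2.8×10⁻³)/(3.77×10⁻⁵ × 1.06) = −70.0 m/s;  v_g = (3.0×10⁻³)/(3.77×10⁻⁵ × 1.06) = 75.0 m/s
|V_g| = √(u_g² + v_g²) = 103 m/s

103 m/s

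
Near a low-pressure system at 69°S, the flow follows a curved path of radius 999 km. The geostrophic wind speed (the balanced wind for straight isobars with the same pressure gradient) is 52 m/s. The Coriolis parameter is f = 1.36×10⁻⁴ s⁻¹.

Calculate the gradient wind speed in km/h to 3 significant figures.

Around a low, centrifugal force acts outward with Coriolis, so pressure-gradient force balances both:
(1/ρ)|∂P/∂n| = fV + V²/R  →  V² + fR·V − fR·V_g = 0
With fR = 1.36×10⁻⁴ × 999×10³ m = 136 m/s:
V = [−fR + √((fR)² + 4 fR V_g)]/2 = [−136 + √(136² + 4×136×52)]/2 = 40.1 m/s
Subgeostrophic (V < V_g = 52 m/s), as expected around a low.
Converting: 40.1 m/s × 3.6 = 145 km/h

145 km/h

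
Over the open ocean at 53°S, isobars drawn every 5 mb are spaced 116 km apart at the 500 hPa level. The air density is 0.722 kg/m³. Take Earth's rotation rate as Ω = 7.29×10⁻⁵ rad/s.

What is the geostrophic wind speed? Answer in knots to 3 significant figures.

Coriolis parameter at 53°S:
f = 2Ω sin φ = 2 × 7.29×10⁻⁵ × sin 53° = 1.16×10⁻⁴ s⁻¹
Pressure gradient: |∂P/∂n| = 500 Pa / 116000 m = 4.31×10⁻³ Pa/m
Geostrophic balance (pressure-gradient force = Coriolis force):
V_g = (1/(fρ)) |∂P/∂n| = 4.31×10⁻³ / (1.16×10⁻⁴ × 0.722) = 51.3 m/s
Converting: 51.3 m/s × 1.944 = 99.7 knots

99.7 knots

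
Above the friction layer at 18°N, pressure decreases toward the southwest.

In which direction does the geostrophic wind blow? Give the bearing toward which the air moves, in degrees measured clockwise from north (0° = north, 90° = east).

The pressure-gradient force points toward the southwest (bearing 225°).
Geostrophic balance: in the Northern Hemisphere the Coriolis force deflects motion to the right, so the geostrophic wind blows 90° to the right of the pressure-gradient force (low pressure on the left).
Rotating 225° by 90° clockwise gives 315° — the wind blows toward the northwest.

315°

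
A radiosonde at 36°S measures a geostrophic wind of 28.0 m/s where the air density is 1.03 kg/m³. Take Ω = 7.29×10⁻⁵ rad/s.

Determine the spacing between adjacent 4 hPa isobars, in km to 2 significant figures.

Coriolis parameter at 36°S:
f = 2Ω sin φ = 2 × 7.29×10⁻⁵ × sin 36° = 8.57×10⁻⁵ s⁻¹
Geostrophic balance rearranged: |∂P/∂n| = f ρ V_g
|∂P/∂n| = 8.57×10⁻⁵ × 1.03 × 28.0 = 2.47×10⁻³ Pa/m
Isobar spacing: Δn = ΔP/|∂P/∂n| = 400 Pa / 2.47×10⁻³ Pa/m = 161841 m ≈ 160 km

160 km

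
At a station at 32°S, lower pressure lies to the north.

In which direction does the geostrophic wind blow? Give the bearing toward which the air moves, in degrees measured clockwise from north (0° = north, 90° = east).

270°

The pressure-gradient force points toward the north (bearing 000°).
Geostrophic balance: in the Southern Hemisphere the Coriolis force deflects motion to the left, so the geostrophic wind blows 90° to the left of the pressure-gradient force (low pressure on the right).
Rotating 000° by 90° counterclockwise gives 270° — the wind blows toward the west.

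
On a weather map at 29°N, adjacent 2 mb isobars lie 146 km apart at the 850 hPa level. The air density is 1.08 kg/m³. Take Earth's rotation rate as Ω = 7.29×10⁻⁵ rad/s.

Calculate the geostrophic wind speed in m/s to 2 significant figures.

Coriolis parameter at 29°N:
f = 2Ω sin φ = 2 × 7.29×10⁻⁵ × sin 29° = 7.07×10⁻⁵ s⁻¹
Pressure gradient: |∂P/∂n| = 200 Pa / 146000 m = 1.37×10⁻³ Pa/m
Geostrophic balance (pressure-gradient force = Coriolis force):
V_g = (1/(fρ)) |∂P/∂n| = 1.37×10⁻³ / (7.07×10⁻⁵ × 1.08) = 17.9 m/s

18 m/s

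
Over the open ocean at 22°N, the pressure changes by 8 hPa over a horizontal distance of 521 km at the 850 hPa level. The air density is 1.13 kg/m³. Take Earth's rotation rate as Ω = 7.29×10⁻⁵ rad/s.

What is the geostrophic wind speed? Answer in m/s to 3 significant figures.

24.9 m/s

Coriolis parameter at 22°N:
f = 2Ω sin φ = 2 × 7.29×10⁻⁵ × sin 22° = 5.46×10⁻⁵ s⁻¹
Pressure gradient: |∂P/∂n| = 800 Pa / 521000 m = 1.54×10⁻³ Pa/m
Geostrophic balance (pressure-gradient force = Coriolis force):
V_g = (1/(fρ)) |∂P/∂n| = 1.54×10⁻³ / (5.46×10⁻⁵ × 1.13) = 24.9 m/s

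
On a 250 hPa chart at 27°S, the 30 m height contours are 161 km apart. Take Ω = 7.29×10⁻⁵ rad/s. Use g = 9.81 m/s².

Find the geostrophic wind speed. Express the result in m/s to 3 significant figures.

Coriolis parameter at 27°S:
f = 2Ω sin φ = 2 × 7.29×10⁻⁵ × sin 27° = 6.62×10⁻⁵ s⁻¹
Height gradient: |∂Z/∂n| = 30 m / 161000 m = 1.86×10⁻⁴
On a pressure surface, geostrophic balance gives V_g = (g/f)|∂Z/∂n|:
V_g = 9.81 × 1.86×10⁻⁴ / 6.62×10⁻⁵ = 27.6 m/s

27.6 m/s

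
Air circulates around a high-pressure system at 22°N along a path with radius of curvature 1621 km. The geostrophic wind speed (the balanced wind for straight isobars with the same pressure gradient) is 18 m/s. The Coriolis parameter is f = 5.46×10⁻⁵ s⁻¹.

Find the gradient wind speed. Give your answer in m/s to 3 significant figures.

Around a high, pressure-gradient force acts outward with centrifugal, so Coriolis balances both:
fV = (1/ρ)|∂P/∂n| + V²/R  →  V² − fR·V + fR·V_g = 0
With fR = 5.46×10⁻⁵ × 1621×10³ m = 88.5 m/s:
V = [fR − √((fR)² − 4 fR V_g)]/2 = [88.5 − √(88.5² − 4×88.5×18)]/2 = 25.1 m/s
Supergeostrophic (V > V_g = 18 m/s), as expected around a high.

25.1 m/s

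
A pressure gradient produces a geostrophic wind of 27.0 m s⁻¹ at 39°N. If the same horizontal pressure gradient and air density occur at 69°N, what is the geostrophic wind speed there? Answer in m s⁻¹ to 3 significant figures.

With the same pressure gradient and density, V_g ∝ 1/f ∝ 1/sin φ.
V₂ = V₁ · sin φ₁ / sin φ₂ = 27.0 × sin 39° / sin 69°
V₂ = 27.0 × 0.6293/0.9336 = 18.2 m s⁻¹

18.2 m s⁻¹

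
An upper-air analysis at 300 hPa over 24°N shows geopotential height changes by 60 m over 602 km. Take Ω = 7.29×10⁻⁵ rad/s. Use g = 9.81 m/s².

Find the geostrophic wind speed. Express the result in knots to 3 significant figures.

32.0 knots

Coriolis parameter at 24°N:
f = 2Ω sin φ = 2 × 7.29×10⁻⁵ × sin 24° = 5.93×10⁻⁵ s⁻¹
Height gradient: |∂Z/∂n| = 60 m / 602000 m = 9.97×10⁻⁵
On a pressure surface, geostrophic balance gives V_g = (g/f)|∂Z/∂n|:
V_g = 9.81 × 9.97×10⁻⁵ / 5.93×10⁻⁵ = 16.5 m/s
Converting: 16.5 m/s × 1.944 = 32.0 knots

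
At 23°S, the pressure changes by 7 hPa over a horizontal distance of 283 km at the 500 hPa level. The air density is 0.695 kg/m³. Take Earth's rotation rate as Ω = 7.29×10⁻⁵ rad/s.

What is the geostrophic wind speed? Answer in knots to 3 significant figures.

121 knots

Coriolis parameter at 23°S:
f = 2Ω sin φ = 2 × 7.29×10⁻⁵ × sin 23° = 5.70×10⁻⁵ s⁻¹
Pressure gradient: |∂P/∂n| = 700 Pa / 283000 m = 2.47×10⁻³ Pa/m
Geostrophic balance (pressure-gradient force = Coriolis force):
V_g = (1/(fρ)) |∂P/∂n| = 2.47×10⁻³ / (5.70×10⁻⁵ × 0.695) = 62.5 m/s
Converting: 62.5 m/s × 1.944 = 121 knots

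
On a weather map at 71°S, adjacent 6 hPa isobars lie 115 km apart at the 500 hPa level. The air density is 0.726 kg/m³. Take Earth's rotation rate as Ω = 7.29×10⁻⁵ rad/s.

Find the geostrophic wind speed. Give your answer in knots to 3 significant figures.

Coriolis parameter at 71°S:
f = 2Ω sin φ = 2 × 7.29×10⁻⁵ × sin 71° = 1.38×10⁻⁴ s⁻¹
Pressure gradient: |∂P/∂n| = 600 Pa / 115000 m = 5.22×10⁻³ Pa/m
Geostrophic balance (pressure-gradient force = Coriolis force):
V_g = (1/(fρ)) |∂P/∂n| = 5.22×10⁻³ / (1.38×10⁻⁴ × 0.726) = 52.1 m/s
Converting: 52.1 m/s × 1.944 = 101 knots

101 knots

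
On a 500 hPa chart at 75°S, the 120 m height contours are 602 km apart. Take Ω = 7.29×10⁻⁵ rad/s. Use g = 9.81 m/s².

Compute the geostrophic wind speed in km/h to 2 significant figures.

50 km/h

Coriolis parameter at 75°S:
f = 2Ω sin φ = 2 × 7.29×10⁻⁵ × sin 75° = 1.41×10⁻⁴ s⁻¹
Height gradient: |∂Z/∂n| = 120 m / 602000 m = 1.99×10⁻⁴
On a pressure surface, geostrophic balance gives V_g = (g/f)|∂Z/∂n|:
V_g = 9.81 × 1.99×10⁻⁴ / 1.41×10⁻⁴ = 13.9 m/s
Converting: 13.9 m/s × 3.6 = 50 km/h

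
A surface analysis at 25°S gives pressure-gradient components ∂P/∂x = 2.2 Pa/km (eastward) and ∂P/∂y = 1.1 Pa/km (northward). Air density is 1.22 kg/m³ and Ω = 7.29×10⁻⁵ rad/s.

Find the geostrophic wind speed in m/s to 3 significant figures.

Coriolis parameter at 25°S:
f = 2Ω sin φ = 2 × 7.29×10⁻⁵ × sin 25° = 6.16×10⁻⁵ s⁻¹
In the Southern Hemisphere f is negative: f = −6.16×10⁻⁵ s⁻¹.
Component geostrophic relations (x east, y north):
u_g = −(1/(fρ)) ∂P/∂y,  v_g = (1/(fρ)) ∂P/∂x
u_g = −(1.1×10⁻³)/(−6.16×10⁻⁵ × 1.22) = 14.6 m/s;  v_g = (2.2×10⁻³)/(−6.16×10⁻⁵ × 1.22) = −29.3 m/s
|V_g| = √(u_g² + v_g²) = 32.7 m/s

32.7 m/s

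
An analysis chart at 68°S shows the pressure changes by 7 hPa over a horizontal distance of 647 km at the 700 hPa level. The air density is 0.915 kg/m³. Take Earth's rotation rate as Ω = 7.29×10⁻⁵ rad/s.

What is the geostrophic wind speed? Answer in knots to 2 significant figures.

Coriolis parameter at 68°S:
f = 2Ω sin φ = 2 × 7.29×10⁻⁵ × sin 68° = 1.35×10⁻⁴ s⁻¹
Pressure gradient: |∂P/∂n| = 700 Pa / 647000 m = 1.08×10⁻³ Pa/m
Geostrophic balance (pressure-gradient force = Coriolis force):
V_g = (1/(fρ)) |∂P/∂n| = 1.08×10⁻³ / (1.35×10⁻⁴ × 0.915) = 8.75 m/s
Converting: 8.75 m/s × 1.944 = 17 knots

17 knots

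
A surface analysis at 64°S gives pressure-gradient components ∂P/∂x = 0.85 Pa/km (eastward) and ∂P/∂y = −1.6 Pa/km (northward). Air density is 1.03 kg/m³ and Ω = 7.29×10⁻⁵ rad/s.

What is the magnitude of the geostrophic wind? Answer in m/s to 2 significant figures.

13 m/s

Coriolis parameter at 64°S:
f = 2Ω sin φ = 2 × 7.29×10⁻⁵ × sin 64° = 1.31×10⁻⁴ s⁻¹
In the Southern Hemisphere f is negative: f = −1.31×10⁻⁴ s⁻¹.
Component geostrophic relations (x east, y north):
u_g = −(1/(fρ)) ∂P/∂y,  v_g = (1/(fρ)) ∂P/∂x
u_g = −(−1.6×10⁻³)/(−1.31×10⁻⁴ × 1.03) = −11.9 m/s;  v_g = (0.85×10⁻³)/(−1.31×10⁻⁴ × 1.03) = −6.30 m/s
|V_g| = √(u_g² + v_g²) = 13.4 m/s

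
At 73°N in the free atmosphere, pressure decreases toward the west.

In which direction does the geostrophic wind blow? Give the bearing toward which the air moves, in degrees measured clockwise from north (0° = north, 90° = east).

The pressure-gradient force points toward the west (bearing 270°).
Geostrophic balance: in the Northern Hemisphere the Coriolis force deflects motion to the right, so the geostrophic wind blows 90° to the right of the pressure-gradient force (low pressure on the left).
Rotating 270° by 90° clockwise gives 000° — the wind blows toward the north.

000°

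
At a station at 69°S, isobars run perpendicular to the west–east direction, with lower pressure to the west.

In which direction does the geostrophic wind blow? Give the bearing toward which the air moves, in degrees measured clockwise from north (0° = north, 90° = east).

The pressure-gradient force points toward the west (bearing 270°).
Geostrophic balance: in the Southern Hemisphere the Coriolis force deflects motion to the left, so the geostrophic wind blows 90° to the left of the pressure-gradient force (low pressure on the right).
Rotating 270° by 90° counterclockwise gives 180° — the wind blows toward the south.

180°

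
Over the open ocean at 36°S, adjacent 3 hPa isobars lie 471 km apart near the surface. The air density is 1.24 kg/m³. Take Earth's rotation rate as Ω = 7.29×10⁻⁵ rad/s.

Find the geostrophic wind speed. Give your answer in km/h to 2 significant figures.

Coriolis parameter at 36°S:
f = 2Ω sin φ = 2 × 7.29×10⁻⁵ × sin 36° = 8.57×10⁻⁵ s⁻¹
Pressure gradient: |∂P/∂n| = 300 Pa / 471000 m = 6.37×10⁻⁴ Pa/m
Geostrophic balance (pressure-gradient force = Coriolis force):
V_g = (1/(fρ)) |∂P/∂n| = 6.37×10⁻⁴ / (8.57×10⁻⁵ × 1.24) = 5.99 m/s
Converting: 5.99 m/s × 3.6 = 22 km/h

22 km/h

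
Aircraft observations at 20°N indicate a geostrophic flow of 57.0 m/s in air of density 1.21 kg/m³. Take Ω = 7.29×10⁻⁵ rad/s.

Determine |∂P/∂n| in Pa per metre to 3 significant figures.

Coriolis parameter at 20°N:
f = 2Ω sin φ = 2 × 7.29×10⁻⁵ × sin 20° = 4.99×10⁻⁵ s⁻¹
Geostrophic balance rearranged: |∂P/∂n| = f ρ V_g
|∂P/∂n| = 4.99×10⁻⁵ × 1.21 × 57.0 = 3.44×10⁻³ Pa/m

3.44×10⁻³ Pa/m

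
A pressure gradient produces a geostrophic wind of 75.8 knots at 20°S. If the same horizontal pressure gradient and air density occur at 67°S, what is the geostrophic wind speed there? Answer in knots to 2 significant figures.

With the same pressure gradient and density, V_g ∝ 1/f ∝ 1/sin φ.
V₂ = V₁ · sin φ₁ / sin φ₂ = 75.8 × sin 20° / sin 67°
V₂ = 75.8 × 0.3420/0.9205 = 28 knots

28 knots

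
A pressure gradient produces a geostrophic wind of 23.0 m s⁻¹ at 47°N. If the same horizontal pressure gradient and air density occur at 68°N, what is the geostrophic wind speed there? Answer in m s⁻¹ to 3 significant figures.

With the same pressure gradient and density, V_g ∝ 1/f ∝ 1/sin φ.
V₂ = V₁ · sin φ₁ / sin φ₂ = 23.0 × sin 47° / sin 68°
V₂ = 23.0 × 0.7314/0.9272 = 18.1 m s⁻¹

18.1 m s⁻¹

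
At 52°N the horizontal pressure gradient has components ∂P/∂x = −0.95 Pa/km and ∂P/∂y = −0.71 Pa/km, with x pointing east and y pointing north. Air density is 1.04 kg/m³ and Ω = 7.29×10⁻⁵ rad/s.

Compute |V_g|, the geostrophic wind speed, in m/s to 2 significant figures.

Coriolis parameter at 52°N:
f = 2Ω sin φ = 2 × 7.29×10⁻⁵ × sin 52° = 1.15×10⁻⁴ s⁻¹
Component geostrophic relations (x east, y north):
u_g = −(1/(fρ)) ∂P/∂y,  v_g = (1/(fρ)) ∂P/∂x
u_g = −(−0.71×10⁻³)/(1.15×10⁻⁴ × 1.04) = 5.94 m/s;  v_g = (−0.95×10⁻³)/(1.15×10⁻⁴ × 1.04) = −7.95 m/s
|V_g| = √(u_g² + v_g²) = 9.93 m/s

9.9 m/s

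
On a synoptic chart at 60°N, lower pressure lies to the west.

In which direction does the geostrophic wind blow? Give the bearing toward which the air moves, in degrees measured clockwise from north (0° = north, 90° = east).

000°

The pressure-gradient force points toward the west (bearing 270°).
Geostrophic balance: in the Northern Hemisphere the Coriolis force deflects motion to the right, so the geostrophic wind blows 90° to the right of the pressure-gradient force (low pressure on the left).
Rotating 270° by 90° clockwise gives 000° — the wind blows toward the north.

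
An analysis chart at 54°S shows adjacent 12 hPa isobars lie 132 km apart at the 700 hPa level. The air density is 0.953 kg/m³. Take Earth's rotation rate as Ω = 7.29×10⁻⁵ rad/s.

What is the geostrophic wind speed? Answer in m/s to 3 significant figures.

Coriolis parameter at 54°S:
f = 2Ω sin φ = 2 × 7.29×10⁻⁵ × sin 54° = 1.18×10⁻⁴ s⁻¹
Pressure gradient: |∂P/∂n| = 1200 Pa / 132000 m = 9.09×10⁻³ Pa/m
Geostrophic balance (pressure-gradient force = Coriolis force):
V_g = (1/(fρ)) |∂P/∂n| = 9.09×10⁻³ / (1.18×10⁻⁴ × 0.953) = 80.9 m/s

80.9 m/s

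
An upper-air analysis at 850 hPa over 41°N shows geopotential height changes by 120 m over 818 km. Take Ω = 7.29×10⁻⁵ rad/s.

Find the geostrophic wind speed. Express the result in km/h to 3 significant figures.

54.2 km/h

Coriolis parameter at 41°N:
f = 2Ω sin φ = 2 × 7.29×10⁻⁵ × sin 41° = 9.57×10⁻⁵ s⁻¹
Height gradient: |∂Z/∂n| = 120 m / 818000 m = 1.47×10⁻⁴
On a pressure surface, geostrophic balance gives V_g = (g/f)|∂Z/∂n|:
V_g = 9.81 × 1.47×10⁻⁴ / 9.57×10⁻⁵ = 15.0 m/s
Converting: 15.0 m/s × 3.6 = 54.2 km/h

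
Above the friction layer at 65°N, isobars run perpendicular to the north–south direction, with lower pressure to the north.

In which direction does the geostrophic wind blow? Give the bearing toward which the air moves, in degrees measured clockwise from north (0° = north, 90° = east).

090°

The pressure-gradient force points toward the north (bearing 000°).
Geostrophic balance: in the Northern Hemisphere the Coriolis force deflects motion to the right, so the geostrophic wind blows 90° to the right of the pressure-gradient force (low pressure on the left).
Rotating 000° by 90° clockwise gives 090° — the wind blows toward the east.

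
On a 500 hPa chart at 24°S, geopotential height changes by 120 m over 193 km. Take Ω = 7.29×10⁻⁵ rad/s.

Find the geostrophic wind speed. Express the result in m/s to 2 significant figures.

100 m/s

Coriolis parameter at 24°S:
f = 2Ω sin φ = 2 × 7.29×10⁻⁵ × sin 24° = 5.93×10⁻⁵ s⁻¹
Height gradient: |∂Z/∂n| = 120 m / 193000 m = 6.22×10⁻⁴
On a pressure surface, geostrophic balance gives V_g = (g/f)|∂Z/∂n|:
V_g = 9.81 × 6.22×10⁻⁴ / 5.93×10⁻⁵ = 103 m/s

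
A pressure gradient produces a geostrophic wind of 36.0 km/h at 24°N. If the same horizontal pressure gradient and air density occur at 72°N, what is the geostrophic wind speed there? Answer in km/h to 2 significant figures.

15 km/h

With the same pressure gradient and density, V_g ∝ 1/f ∝ 1/sin φ.
V₂ = V₁ · sin φ₁ / sin φ₂ = 36.0 × sin 24° / sin 72°
V₂ = 36.0 × 0.4067/0.9511 = 15 km/h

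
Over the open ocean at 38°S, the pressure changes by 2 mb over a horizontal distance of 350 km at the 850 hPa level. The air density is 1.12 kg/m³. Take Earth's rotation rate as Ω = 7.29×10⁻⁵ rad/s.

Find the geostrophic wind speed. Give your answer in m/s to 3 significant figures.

5.68 m/s

Coriolis parameter at 38°S:
f = 2Ω sin φ = 2 × 7.29×10⁻⁵ × sin 38° = 8.98×10⁻⁵ s⁻¹
Pressure gradient: |∂P/∂n| = 200 Pa / 350000 m = 5.71×10⁻⁴ Pa/m
Geostrophic balance (pressure-gradient force = Coriolis force):
V_g = (1/(fρ)) |∂P/∂n| = 5.71×10⁻⁴ / (8.98×10⁻⁵ × 1.12) = 5.68 m/s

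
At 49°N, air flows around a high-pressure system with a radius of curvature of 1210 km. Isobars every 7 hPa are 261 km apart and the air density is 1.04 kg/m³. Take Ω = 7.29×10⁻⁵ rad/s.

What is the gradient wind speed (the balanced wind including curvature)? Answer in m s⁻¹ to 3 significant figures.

Coriolis parameter at 49°N:
f = 2Ω sin φ = 2 × 7.29×10⁻⁵ × sin 49° = 1.10×10⁻⁴ s⁻¹
Pressure gradient: |∂P/∂n| = 700 Pa / 261000 m = 2.68×10⁻³ Pa/m
Geostrophic speed: V_g = |∂P/∂n|/(fρ) = 2.68×10⁻³/(1.10×10⁻⁴ × 1.04) = 23.4 m/s
Around a high, pressure-gradient force acts outward with centrifugal, so Coriolis balances both:
fV = (1/ρ)|∂P/∂n| + V²/R  →  V² − fR·V + fR·V_g = 0
With fR = 1.10×10⁻⁴ × 1210×10³ m = 133 m/s:
V = [fR − √((fR)² − 4 fR V_g)]/2 = [133 − √(133² − 4×133×23.4)]/2 = 30.4 m/s
Supergeostrophic (V > V_g = 23.4 m/s), as expected around a high.

30.4 m s⁻¹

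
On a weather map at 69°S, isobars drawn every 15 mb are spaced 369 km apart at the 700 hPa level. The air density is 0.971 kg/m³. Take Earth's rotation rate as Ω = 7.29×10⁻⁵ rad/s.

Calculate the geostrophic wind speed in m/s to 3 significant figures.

30.8 m/s

Coriolis parameter at 69°S:
f = 2Ω sin φ = 2 × 7.29×10⁻⁵ × sin 69° = 1.36×10⁻⁴ s⁻¹
Pressure gradient: |∂P/∂n| = 1500 Pa / 369000 m = 4.07×10⁻³ Pa/m
Geostrophic balance (pressure-gradient force = Coriolis force):
V_g = (1/(fρ)) |∂P/∂n| = 4.07×10⁻³ / (1.36×10⁻⁴ × 0.971) = 30.8 m/s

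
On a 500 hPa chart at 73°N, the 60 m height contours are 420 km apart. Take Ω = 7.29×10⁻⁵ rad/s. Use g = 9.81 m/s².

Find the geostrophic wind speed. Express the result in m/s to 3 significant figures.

Coriolis parameter at 73°N:
f = 2Ω sin φ = 2 × 7.29×10⁻⁵ × sin 73° = 1.39×10⁻⁴ s⁻¹
Height gradient: |∂Z/∂n| = 60 m / 420000 m = 1.43×10⁻⁴
On a pressure surface, geostrophic balance gives V_g = (g/f)|∂Z/∂n|:
V_g = 9.81 × 1.43×10⁻⁴ / 1.39×10⁻⁴ = 10.1 m/s

10.1 m/s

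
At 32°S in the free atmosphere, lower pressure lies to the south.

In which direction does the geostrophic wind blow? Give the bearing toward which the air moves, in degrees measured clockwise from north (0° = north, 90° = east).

090°

The pressure-gradient force points toward the south (bearing 180°).
Geostrophic balance: in the Southern Hemisphere the Coriolis force deflects motion to the left, so the geostrophic wind blows 90° to the left of the pressure-gradient force (low pressure on the right).
Rotating 180° by 90° counterclockwise gives 090° — the wind blows toward the east.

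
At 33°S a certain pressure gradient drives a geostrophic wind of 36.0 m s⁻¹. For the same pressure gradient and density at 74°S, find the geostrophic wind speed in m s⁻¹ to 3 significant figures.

With the same pressure gradient and density, V_g ∝ 1/f ∝ 1/sin φ.
V₂ = V₁ · sin φ₁ / sin φ₂ = 36.0 × sin 33° / sin 74°
V₂ = 36.0 × 0.5446/0.9613 = 20.4 m s⁻¹

20.4 m s⁻¹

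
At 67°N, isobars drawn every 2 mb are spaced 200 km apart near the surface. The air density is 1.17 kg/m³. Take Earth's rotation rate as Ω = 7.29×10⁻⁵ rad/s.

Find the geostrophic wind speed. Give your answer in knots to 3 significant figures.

12.4 knots

Coriolis parameter at 67°N:
f = 2Ω sin φ = 2 × 7.29×10⁻⁵ × sin 67° = 1.34×10⁻⁴ s⁻¹
Pressure gradient: |∂P/∂n| = 200 Pa / 200000 m = 1.00×10⁻³ Pa/m
Geostrophic balance (pressure-gradient force = Coriolis force):
V_g = (1/(fρ)) |∂P/∂n| = 1.00×10⁻³ / (1.34×10⁻⁴ × 1.17) = 6.37 m/s
Converting: 6.37 m/s × 1.944 = 12.4 knots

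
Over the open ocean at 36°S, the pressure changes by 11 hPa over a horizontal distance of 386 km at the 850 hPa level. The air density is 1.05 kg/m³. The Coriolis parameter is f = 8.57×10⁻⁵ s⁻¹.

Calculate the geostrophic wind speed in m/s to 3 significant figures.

31.7 m/s

Pressure gradient: |∂P/∂n| = 1100 Pa / 386000 m = 2.85×10⁻³ Pa/m
Geostrophic balance (pressure-gradient force = Coriolis force):
V_g = (1/(fρ)) |∂P/∂n| = 2.85×10⁻³ / (8.57×10⁻⁵ × 1.05) = 31.7 m/s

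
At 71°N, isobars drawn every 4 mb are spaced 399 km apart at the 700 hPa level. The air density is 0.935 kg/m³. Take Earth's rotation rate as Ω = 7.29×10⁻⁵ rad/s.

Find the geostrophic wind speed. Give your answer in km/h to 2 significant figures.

Coriolis parameter at 71°N:
f = 2Ω sin φ = 2 × 7.29×10⁻⁵ × sin 71° = 1.38×10⁻⁴ s⁻¹
Pressure gradient: |∂P/∂n| = 400 Pa / 399000 m = 1.00×10⁻³ Pa/m
Geostrophic balance (pressure-gradient force = Coriolis force):
V_g = (1/(fρ)) |∂P/∂n| = 1.00×10⁻³ / (1.38×10⁻⁴ × 0.935) = 7.78 m/s
Converting: 7.78 m/s × 3.6 = 28 km/h

28 km/h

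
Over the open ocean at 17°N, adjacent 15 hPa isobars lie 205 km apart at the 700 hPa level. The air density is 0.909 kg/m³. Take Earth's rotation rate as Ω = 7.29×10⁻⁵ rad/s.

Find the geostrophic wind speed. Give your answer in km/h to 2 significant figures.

Coriolis parameter at 17°N:
f = 2Ω sin φ = 2 × 7.29×10⁻⁵ × sin 17° = 4.26×10⁻⁵ s⁻¹
Pressure gradient: |∂P/∂n| = 1500 Pa / 205000 m = 7.32×10⁻³ Pa/m
Geostrophic balance (pressure-gradient force = Coriolis force):
V_g = (1/(fρ)) |∂P/∂n| = 7.32×10⁻³ / (4.26×10⁻⁵ × 0.909) = 189 m/s
Converting: 189 m/s × 3.6 = 680 km/h

680 km/h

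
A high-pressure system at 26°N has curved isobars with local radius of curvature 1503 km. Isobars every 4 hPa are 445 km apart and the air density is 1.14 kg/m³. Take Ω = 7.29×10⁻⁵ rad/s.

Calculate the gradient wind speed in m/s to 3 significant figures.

14.5 m/s

Coriolis parameter at 26°N:
f = 2Ω sin φ = 2 × 7.29×10⁻⁵ × sin 26° = 6.39×10⁻⁵ s⁻¹
Pressure gradient: |∂P/∂n| = 400 Pa / 445000 m = 8.99×10⁻⁴ Pa/m
Geostrophic speed: V_g = |∂P/∂n|/(fρ) = 8.99×10⁻⁴/(6.39×10⁻⁵ × 1.14) = 12.3 m/s
Around a high, pressure-gradient force acts outward with centrifugal, so Coriolis balances both:
fV = (1/ρ)|∂P/∂n| + V²/R  →  V² − fR·V + fR·V_g = 0
With fR = 6.39×10⁻⁵ × 1503×10³ m = 96.1 m/s:
V = [fR − √((fR)² − 4 fR V_g)]/2 = [96.1 − √(96.1² − 4×96.1×12.3)]/2 = 14.5 m/s
Supergeostrophic (V > V_g = 12.3 m/s), as expected around a high.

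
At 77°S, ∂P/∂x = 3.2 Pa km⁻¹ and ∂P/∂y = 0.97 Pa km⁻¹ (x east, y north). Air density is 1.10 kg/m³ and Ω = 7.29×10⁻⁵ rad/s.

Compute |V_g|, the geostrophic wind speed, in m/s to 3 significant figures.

21.4 m/s

Coriolis parameter at 77°S:
f = 2Ω sin φ = 2 × 7.29×10⁻⁵ × sin 77° = 1.42×10⁻⁴ s⁻¹
In the Southern Hemisphere f is negative: f = −1.42×10⁻⁴ s⁻¹.
Component geostrophic relations (x east, y north):
u_g = −(1/(fρ)) ∂P/∂y,  v_g = (1/(fρ)) ∂P/∂x
u_g = −(0.97×10⁻³)/(−1.42×10⁻⁴ × 1.10) = 6.21 m/s;  v_g = (3.2×10⁻³)/(−1.42×10⁻⁴ × 1.10) = −20.5 m/s
|V_g| = √(u_g² + v_g²) = 21.4 m/s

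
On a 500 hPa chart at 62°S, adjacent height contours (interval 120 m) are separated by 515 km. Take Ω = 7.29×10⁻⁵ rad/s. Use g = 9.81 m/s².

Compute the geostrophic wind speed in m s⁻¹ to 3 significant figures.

17.8 m s⁻¹

Coriolis parameter at 62°S:
f = 2Ω sin φ = 2 × 7.29×10⁻⁵ × sin 62° = 1.29×10⁻⁴ s⁻¹
Height gradient: |∂Z/∂n| = 120 m / 515000 m = 2.33×10⁻⁴
On a pressure surface, geostrophic balance gives V_g = (g/f)|∂Z/∂n|:
V_g = 9.81 × 2.33×10⁻⁴ / 1.29×10⁻⁴ = 17.8 m/s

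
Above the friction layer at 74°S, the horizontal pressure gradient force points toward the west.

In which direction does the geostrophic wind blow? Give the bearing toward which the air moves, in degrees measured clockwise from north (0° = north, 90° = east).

The pressure-gradient force points toward the west (bearing 270°).
Geostrophic balance: in the Southern Hemisphere the Coriolis force deflects motion to the left, so the geostrophic wind blows 90° to the left of the pressure-gradient force (low pressure on the right).
Rotating 270° by 90° counterclockwise gives 180° — the wind blows toward the south.

180°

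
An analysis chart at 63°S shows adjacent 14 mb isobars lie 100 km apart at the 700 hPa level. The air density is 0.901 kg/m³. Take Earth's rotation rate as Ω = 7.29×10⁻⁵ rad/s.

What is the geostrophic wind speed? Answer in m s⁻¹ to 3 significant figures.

Coriolis parameter at 63°S:
f = 2Ω sin φ = 2 × 7.29×10⁻⁵ × sin 63° = 1.30×10⁻⁴ s⁻¹
Pressure gradient: |∂P/∂n| = 1400 Pa / 100000 m = 1.40×10⁻² Pa/m
Geostrophic balance (pressure-gradient force = Coriolis force):
V_g = (1/(fρ)) |∂P/∂n| = 1.40×10⁻² / (1.30×10⁻⁴ × 0.901) = 120 m/s

120 m s⁻¹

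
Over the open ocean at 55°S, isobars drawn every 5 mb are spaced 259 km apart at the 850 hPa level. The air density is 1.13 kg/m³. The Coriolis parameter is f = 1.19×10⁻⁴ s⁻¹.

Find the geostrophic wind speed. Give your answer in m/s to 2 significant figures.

Pressure gradient: |∂P/∂n| = 500 Pa / 259000 m = 1.93×10⁻³ Pa/m
Geostrophic balance (pressure-gradient force = Coriolis force):
V_g = (1/(fρ)) |∂P/∂n| = 1.93×10⁻³ / (1.19×10⁻⁴ × 1.13) = 14.4 m/s

14 m/s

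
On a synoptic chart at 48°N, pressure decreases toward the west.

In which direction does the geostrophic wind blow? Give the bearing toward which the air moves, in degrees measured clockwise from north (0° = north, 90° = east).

000°

The pressure-gradient force points toward the west (bearing 270°).
Geostrophic balance: in the Northern Hemisphere the Coriolis force deflects motion to the right, so the geostrophic wind blows 90° to the right of the pressure-gradient force (low pressure on the left).
Rotating 270° by 90° clockwise gives 000° — the wind blows toward the north.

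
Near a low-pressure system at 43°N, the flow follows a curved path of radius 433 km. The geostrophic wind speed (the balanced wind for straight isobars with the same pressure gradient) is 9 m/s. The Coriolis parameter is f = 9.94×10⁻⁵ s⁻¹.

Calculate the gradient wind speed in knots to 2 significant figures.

15 knots

Around a low, centrifugal force acts outward with Coriolis, so pressure-gradient force balances both:
(1/ρ)|∂P/∂n| = fV + V²/R  →  V² + fR·V − fR·V_g = 0
With fR = 9.94×10⁻⁵ × 433×10³ m = 43.0 m/s:
V = [−fR + √((fR)² + 4 fR V_g)]/2 = [−43.0 + √(43.0² + 4×43.0×9)]/2 = 7.64 m/s
Subgeostrophic (V < V_g = 9 m/s), as expected around a low.
Converting: 7.64 m/s × 1.944 = 15 knots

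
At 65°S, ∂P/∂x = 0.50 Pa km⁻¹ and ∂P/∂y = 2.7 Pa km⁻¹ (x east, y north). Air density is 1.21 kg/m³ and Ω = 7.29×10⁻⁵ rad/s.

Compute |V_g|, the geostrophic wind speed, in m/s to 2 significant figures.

Coriolis parameter at 65°S:
f = 2Ω sin φ = 2 × 7.29×10⁻⁵ × sin 65° = 1.32×10⁻⁴ s⁻¹
In the Southern Hemisphere f is negative: f = −1.32×10⁻⁴ s⁻¹.
Component geostrophic relations (x east, y north):
u_g = −(1/(fρ)) ∂P/∂y,  v_g = (1/(fρ)) ∂P/∂x
u_g = −(2.7×10⁻³)/(−1.32×10⁻⁴ × 1.21) = 16.9 m/s;  v_g = (0.50×10⁻³)/(−1.32×10⁻⁴ × 1.21) = −3.13 m/s
|V_g| = √(u_g² + v_g²) = 17.2 m/s

17 m/s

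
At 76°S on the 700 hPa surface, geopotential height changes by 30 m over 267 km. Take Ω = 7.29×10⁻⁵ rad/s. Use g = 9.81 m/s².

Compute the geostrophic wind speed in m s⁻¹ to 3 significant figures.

Coriolis parameter at 76°S:
f = 2Ω sin φ = 2 × 7.29×10⁻⁵ × sin 76° = 1.41×10⁻⁴ s⁻¹
Height gradient: |∂Z/∂n| = 30 m / 267000 m = 1.12×10⁻⁴
On a pressure surface, geostrophic balance gives V_g = (g/f)|∂Z/∂n|:
V_g = 9.81 × 1.12×10⁻⁴ / 1.41×10⁻⁴ = 7.79 m/s

7.79 m s⁻¹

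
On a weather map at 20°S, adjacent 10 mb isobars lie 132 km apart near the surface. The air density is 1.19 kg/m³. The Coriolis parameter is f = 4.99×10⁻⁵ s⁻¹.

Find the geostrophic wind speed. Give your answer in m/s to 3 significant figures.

128 m/s

Pressure gradient: |∂P/∂n| = 1000 Pa / 132000 m = 7.58×10⁻³ Pa/m
Geostrophic balance (pressure-gradient force = Coriolis force):
V_g = (1/(fρ)) |∂P/∂n| = 7.58×10⁻³ / (4.99×10⁻⁵ × 1.19) = 128 m/s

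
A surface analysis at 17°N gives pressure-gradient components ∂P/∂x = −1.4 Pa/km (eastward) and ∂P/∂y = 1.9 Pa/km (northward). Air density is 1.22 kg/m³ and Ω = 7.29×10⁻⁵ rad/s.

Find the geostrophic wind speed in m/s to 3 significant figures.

45.4 m/s

Coriolis parameter at 17°N:
f = 2Ω sin φ = 2 × 7.29×10⁻⁵ × sin 17° = 4.26×10⁻⁵ s⁻¹
Component geostrophic relations (x east, y north):
u_g = −(1/(fρ)) ∂P/∂y,  v_g = (1/(fρ)) ∂P/∂x
u_g = −(1.9×10⁻³)/(4.26×10⁻⁵ × 1.22) = −36.5 m/s;  v_g = (−1.4×10⁻³)/(4.26×10⁻⁵ × 1.22) = −26.9 m/s
|V_g| = √(u_g² + v_g²) = 45.4 m/s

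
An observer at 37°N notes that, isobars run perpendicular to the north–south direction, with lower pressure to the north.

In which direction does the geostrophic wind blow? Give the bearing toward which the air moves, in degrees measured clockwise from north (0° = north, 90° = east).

090°

The pressure-gradient force points toward the north (bearing 000°).
Geostrophic balance: in the Northern Hemisphere the Coriolis force deflects motion to the right, so the geostrophic wind blows 90° to the right of the pressure-gradient force (low pressure on the left).
Rotating 000° by 90° clockwise gives 090° — the wind blows toward the east.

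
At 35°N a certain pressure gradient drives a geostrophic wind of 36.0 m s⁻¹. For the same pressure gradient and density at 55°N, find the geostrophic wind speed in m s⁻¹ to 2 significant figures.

25 m s⁻¹

With the same pressure gradient and density, V_g ∝ 1/f ∝ 1/sin φ.
V₂ = V₁ · sin φ₁ / sin φ₂ = 36.0 × sin 35° / sin 55°
V₂ = 36.0 × 0.5736/0.8192 = 25 m s⁻¹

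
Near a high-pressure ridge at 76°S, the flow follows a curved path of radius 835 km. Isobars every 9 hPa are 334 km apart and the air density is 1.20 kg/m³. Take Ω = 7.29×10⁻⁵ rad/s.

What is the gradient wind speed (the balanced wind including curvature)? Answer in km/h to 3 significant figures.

68.0 km/h

Coriolis parameter at 76°S:
f = 2Ω sin φ = 2 × 7.29×10⁻⁵ × sin 76° = 1.41×10⁻⁴ s⁻¹
Pressure gradient: |∂P/∂n| = 900 Pa / 334000 m = 2.69×10⁻³ Pa/m
Geostrophic speed: V_g = |∂P/∂n|/(fρ) = 2.69×10⁻³/(1.41×10⁻⁴ × 1.20) = 15.9 m/s
Around a high, pressure-gradient force acts outward with centrifugal, so Coriolis balances both:
fV = (1/ρ)|∂P/∂n| + V²/R  →  V² − fR·V + fR·V_g = 0
With fR = 1.41×10⁻⁴ × 835×10³ m = 118 m/s:
V = [fR − √((fR)² − 4 fR V_g)]/2 = [118 − √(118² − 4×118×15.9)]/2 = 18.9 m/s
Supergeostrophic (V > V_g = 15.9 m/s), as expected around a high.
Converting: 18.9 m/s × 3.6 = 68.0 km/h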